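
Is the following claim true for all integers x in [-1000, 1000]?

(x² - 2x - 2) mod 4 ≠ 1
The claim fails at x = 1:
x = 1: LHS = (1² - 2·1 - 2) mod 4 = (-3) mod 4 = 1; 1 ≠ 1 — FAILS

Because a single integer refutes it, the statement is false.

Answer: False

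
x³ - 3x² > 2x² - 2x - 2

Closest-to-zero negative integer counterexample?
Testing negative integers from -1 downward:
x = -1: LHS = (-1)³ - 3·(-1)² = -4, RHS = 2·(-1)² - 2·(-1) - 2 = 2; -4 > 2 — FAILS  ← closest negative counterexample to 0

Answer: x = -1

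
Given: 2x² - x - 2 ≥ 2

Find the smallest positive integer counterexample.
Testing positive integers:
x = 1: LHS = 2·1² - 1 - 2 = -1; -1 ≥ 2 — FAILS  ← smallest positive counterexample

Answer: x = 1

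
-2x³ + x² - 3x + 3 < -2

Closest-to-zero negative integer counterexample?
Testing negative integers from -1 downward:
x = -1: LHS = -2·(-1)³ + (-1)² - 3·(-1) + 3 = 9; 9 < -2 — FAILS  ← closest negative counterexample to 0

Answer: x = -1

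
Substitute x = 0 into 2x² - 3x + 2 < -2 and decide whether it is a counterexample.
Substitute x = 0 into the relation:
x = 0: LHS = 2·0² - 3·0 + 2 = 2; 2 < -2 — FAILS

Since the claim fails at x = 0, this value is a counterexample.

Answer: Yes, x = 0 is a counterexample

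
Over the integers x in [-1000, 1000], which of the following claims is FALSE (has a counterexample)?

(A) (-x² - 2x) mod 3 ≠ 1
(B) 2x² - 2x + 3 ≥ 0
(A) x = -1: LHS = (-(-1)² - 2·(-1)) mod 3 = 1 mod 3 = 1; 1 ≠ 1 — FAILS

(B) Over all integers in [-1000, 1000], LHS − RHS is smallest at x = 0, where it equals 3:
x = 0: LHS = 2·0² - 2·0 + 3 = 3; 3 ≥ 0 — holds
At the ends of the range:
x = -1000: LHS = 2·(-1000)² - 2·(-1000) + 3 = 2002003; 2002003 ≥ 0 — holds
x = 1000: LHS = 2·1000² - 2·1000 + 3 = 1998003; 1998003 ≥ 0 — holds
Hence LHS − RHS is never negative, i.e. LHS ≥ RHS throughout, so the relation holds for every integer in [-1000, 1000].

Only (A) has a counterexample.

Answer: A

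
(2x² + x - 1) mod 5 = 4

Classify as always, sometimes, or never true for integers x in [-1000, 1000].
Holds at x = 0: LHS = (2·0² + 0 - 1) mod 5 = (-1) mod 5 = 4; 4 = 4 — holds
Fails at x = 1: LHS = (2·1² + 1 - 1) mod 5 = 2 mod 5 = 2; 2 = 4 — FAILS
It is satisfied by some integers in the range but not all.

Answer: Sometimes true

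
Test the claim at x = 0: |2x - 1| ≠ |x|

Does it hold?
x = 0: LHS = |2·0 - 1| = |-1| = 1, RHS = |0| = 0; 1 ≠ 0 — holds

The relation is satisfied at x = 0.

Answer: Yes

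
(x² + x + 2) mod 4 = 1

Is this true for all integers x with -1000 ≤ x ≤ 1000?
The claim fails at x = 0:
x = 0: LHS = (0² + 0 + 2) mod 4 = 2 mod 4 = 2; 2 = 1 — FAILS

Because a single integer refutes it, the statement is false.

Answer: False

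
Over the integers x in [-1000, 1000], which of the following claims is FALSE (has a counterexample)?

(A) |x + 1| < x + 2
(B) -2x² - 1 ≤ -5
(A) x = -2: LHS = |(-2) + 1| = |-1| = 1, RHS = (-2) + 2 = 0; 1 < 0 — FAILS
(B) x = 0: LHS = -2·0² - 1 = -1; -1 ≤ -5 — FAILS

Answer: Both A and B are false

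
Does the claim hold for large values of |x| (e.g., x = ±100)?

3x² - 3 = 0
x = 100: LHS = 3·100² - 3 = 29997; 29997 = 0 — FAILS
x = -100: LHS = 3·(-100)² - 3 = 29997; 29997 = 0 — FAILS

Answer: No, fails for both x = 100 and x = -100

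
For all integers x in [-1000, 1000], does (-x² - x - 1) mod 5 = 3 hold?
The claim fails at x = 0:
x = 0: LHS = (-0² - 0 - 1) mod 5 = (-1) mod 5 = 4; 4 = 3 — FAILS

Because a single integer refutes it, the statement is false.

Answer: False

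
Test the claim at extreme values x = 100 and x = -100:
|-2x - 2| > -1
x = 100: LHS = |-2·100 - 2| = |-202| = 202; 202 > -1 — holds
x = -100: LHS = |-2·(-100) - 2| = |198| = 198; 198 > -1 — holds

Answer: Yes, holds for both x = 100 and x = -100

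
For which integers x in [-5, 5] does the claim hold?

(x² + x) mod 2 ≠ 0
For a polynomial with integer coefficients, its value mod 2 depends only on x mod 2, so it suffices to check one representative of each residue class, x = 0, 1:
x = 0: LHS = (0² + 0) mod 2 = 0 mod 2 = 0; 0 ≠ 0 — FAILS
x = 1: LHS = (1² + 1) mod 2 = 2 mod 2 = 0; 0 ≠ 0 — FAILS
The relation fails in every residue class, so the claimed relation (≠) fails for every integer in [-5, 5].

Answer: None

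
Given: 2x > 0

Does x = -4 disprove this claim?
Substitute x = -4 into the relation:
x = -4: LHS = 2·(-4) = -8; -8 > 0 — FAILS

Since the claim fails at x = -4, this value is a counterexample.

Answer: Yes, x = -4 is a counterexample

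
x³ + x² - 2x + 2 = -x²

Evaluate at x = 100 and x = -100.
x = 100: LHS = 100³ + 100² - 2·100 + 2 = 1009802, RHS = -100² = -10000; 1009802 = -10000 — FAILS
x = -100: LHS = (-100)³ + (-100)² - 2·(-100) + 2 = -989798, RHS = -(-100)² = -10000; -989798 = -10000 — FAILS

Answer: No, fails for both x = 100 and x = -100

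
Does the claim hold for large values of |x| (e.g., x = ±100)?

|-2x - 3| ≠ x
x = 100: LHS = |-2·100 - 3| = |-203| = 203; 203 ≠ 100 — holds
x = -100: LHS = |-2·(-100) - 3| = |197| = 197; 197 ≠ -100 — holds

Answer: Yes, holds for both x = 100 and x = -100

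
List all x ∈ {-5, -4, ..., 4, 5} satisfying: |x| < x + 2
Holds for: {0, 1, 2, 3, 4, 5}
Fails for: {-5, -4, -3, -2, -1}

Answer: {0, 1, 2, 3, 4, 5}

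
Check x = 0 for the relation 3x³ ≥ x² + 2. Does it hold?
x = 0: LHS = 3·0³ = 0, RHS = 0² + 2 = 2; 0 ≥ 2 — FAILS

The relation fails at x = 0, so x = 0 is a counterexample.

Answer: No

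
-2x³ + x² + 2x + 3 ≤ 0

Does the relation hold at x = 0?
x = 0: LHS = -2·0³ + 0² + 2·0 + 3 = 3; 3 ≤ 0 — FAILS

The relation fails at x = 0, so x = 0 is a counterexample.

Answer: No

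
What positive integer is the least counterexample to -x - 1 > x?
Testing positive integers:
x = 1: LHS = -1 - 1 = -2; -2 > 1 — FAILS  ← smallest positive counterexample

Answer: x = 1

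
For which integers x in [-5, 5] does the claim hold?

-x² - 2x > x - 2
Holds for: {-3, -2, -1, 0}
Fails for: {-5, -4, 1, 2, 3, 4, 5}

Answer: {-3, -2, -1, 0}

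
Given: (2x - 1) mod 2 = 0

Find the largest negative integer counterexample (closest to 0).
Testing negative integers from -1 downward:
x = -1: LHS = (2·(-1) - 1) mod 2 = (-3) mod 2 = 1; 1 = 0 — FAILS  ← closest negative counterexample to 0

Answer: x = -1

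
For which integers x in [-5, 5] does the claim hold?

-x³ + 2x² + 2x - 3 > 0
Holds for: {-5, -4, -3, -2, 2}
Fails for: {-1, 0, 1, 3, 4, 5}

Answer: {-5, -4, -3, -2, 2}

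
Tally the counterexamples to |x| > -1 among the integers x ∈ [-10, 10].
An absolute value is never negative, so the left side is ≥ 0 for every x, while the right side is -1. Tightest case in [-10, 10] is x = 0:
x = 0: LHS = |0| = 0; 0 > -1 — holds
Hence LHS − RHS is never zero or negative, i.e. LHS > RHS throughout, so the relation holds for every integer in [-10, 10].

No counterexample appears in that range.

Answer: 0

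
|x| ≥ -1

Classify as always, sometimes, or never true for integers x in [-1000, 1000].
An absolute value is never negative, so the left side is ≥ 0 for every x, while the right side is -1. Tightest case in [-1000, 1000] is x = 0:
x = 0: LHS = |0| = 0; 0 ≥ -1 — holds
Hence LHS − RHS is never negative, i.e. LHS ≥ RHS throughout, so the relation holds for every integer in [-1000, 1000].

No counterexample exists.

Answer: Always true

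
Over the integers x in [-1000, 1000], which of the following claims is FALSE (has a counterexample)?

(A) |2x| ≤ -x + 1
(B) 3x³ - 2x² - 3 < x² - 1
(A) x = 1: LHS = |2·1| = |2| = 2, RHS = -1 + 1 = 0; 2 ≤ 0 — FAILS
(B) x = 2: LHS = 3·2³ - 2·2² - 3 = 13, RHS = 2² - 1 = 3; 13 < 3 — FAILS

Answer: Both A and B are false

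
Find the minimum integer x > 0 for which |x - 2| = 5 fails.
Testing positive integers:
x = 1: LHS = |1 - 2| = |-1| = 1; 1 = 5 — FAILS  ← smallest positive counterexample

Answer: x = 1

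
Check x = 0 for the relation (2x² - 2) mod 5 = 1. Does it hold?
x = 0: LHS = (2·0² - 2) mod 5 = (-2) mod 5 = 3; 3 = 1 — FAILS

The relation fails at x = 0, so x = 0 is a counterexample.

Answer: No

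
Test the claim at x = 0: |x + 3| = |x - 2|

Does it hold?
x = 0: LHS = |0 + 3| = |3| = 3, RHS = |0 - 2| = |-2| = 2; 3 = 2 — FAILS

The relation fails at x = 0, so x = 0 is a counterexample.

Answer: No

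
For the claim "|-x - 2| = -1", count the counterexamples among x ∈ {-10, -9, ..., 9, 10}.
Counterexamples in [-10, 10]: {-10, -9, -8, -7, -6, -5, -4, -3, -2, -1, 0, 1, 2, 3, 4, 5, 6, 7, 8, 9, 10}.

Counting them gives 21 values.

Answer: 21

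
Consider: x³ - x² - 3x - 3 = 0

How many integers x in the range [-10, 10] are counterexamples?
Counterexamples in [-10, 10]: {-10, -9, -8, -7, -6, -5, -4, -3, -2, -1, 0, 1, 2, 3, 4, 5, 6, 7, 8, 9, 10}.

Counting them gives 21 values.

Answer: 21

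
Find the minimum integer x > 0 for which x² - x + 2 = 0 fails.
Testing positive integers:
x = 1: LHS = 1² - 1 + 2 = 2; 2 = 0 — FAILS  ← smallest positive counterexample

Answer: x = 1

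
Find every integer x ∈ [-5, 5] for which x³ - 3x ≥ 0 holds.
Holds for: {-1, 0, 2, 3, 4, 5}
Fails for: {-5, -4, -3, -2, 1}

Answer: {-1, 0, 2, 3, 4, 5}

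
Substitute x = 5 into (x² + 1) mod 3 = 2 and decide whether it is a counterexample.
Substitute x = 5 into the relation:
x = 5: LHS = (5² + 1) mod 3 = 26 mod 3 = 2; 2 = 2 — holds

The claim holds here, so x = 5 is not a counterexample. (A counterexample exists elsewhere, e.g. x = 0.)

Answer: No, x = 5 is not a counterexample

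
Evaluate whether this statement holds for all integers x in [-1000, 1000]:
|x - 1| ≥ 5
The claim fails at x = 0:
x = 0: LHS = |0 - 1| = |-1| = 1; 1 ≥ 5 — FAILS

Because a single integer refutes it, the statement is false.

Answer: False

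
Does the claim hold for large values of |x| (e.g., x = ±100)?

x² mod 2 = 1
x = 100: LHS = (100²) mod 2 = 10000 mod 2 = 0; 0 = 1 — FAILS
x = -100: LHS = ((-100)²) mod 2 = 10000 mod 2 = 0; 0 = 1 — FAILS

Answer: No, fails for both x = 100 and x = -100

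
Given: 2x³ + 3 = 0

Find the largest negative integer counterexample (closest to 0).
Testing negative integers from -1 downward:
x = -1: LHS = 2·(-1)³ + 3 = 1; 1 = 0 — FAILS  ← closest negative counterexample to 0

Answer: x = -1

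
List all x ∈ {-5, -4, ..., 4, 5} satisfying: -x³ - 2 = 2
Track d = LHS − RHS over the integers in [-5, 5]. Equality would need d = 0, but d changes sign only between consecutive integers, jumping over 0:
x = -2: LHS = -(-2)³ - 2 = 6; 6 = 2 — FAILS  (d = 4)
x = -1: LHS = -(-1)³ - 2 = -1; -1 = 2 — FAILS  (d = -3)
Away from these crossings d keeps a constant sign, and checking every integer in [-5, 5] confirms d ≠ 0 throughout. Hence the two sides are never equal, so the claimed relation (=) fails for every integer in [-5, 5].

Answer: None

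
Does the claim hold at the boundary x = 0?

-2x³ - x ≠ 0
x = 0: LHS = -2·0³ - 0 = 0; 0 ≠ 0 — FAILS

The relation fails at x = 0, so x = 0 is a counterexample.

Answer: No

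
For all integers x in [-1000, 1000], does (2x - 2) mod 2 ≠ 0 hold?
The claim fails at x = 0:
x = 0: LHS = (2·0 - 2) mod 2 = (-2) mod 2 = 0; 0 ≠ 0 — FAILS

Because a single integer refutes it, the statement is false.

Answer: False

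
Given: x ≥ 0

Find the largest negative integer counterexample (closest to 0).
Testing negative integers from -1 downward:
x = -1: -1 ≥ 0 — FAILS  ← closest negative counterexample to 0

Answer: x = -1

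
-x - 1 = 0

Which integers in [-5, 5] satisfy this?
Holds for: {-1}
Fails for: {-5, -4, -3, -2, 0, 1, 2, 3, 4, 5}

Answer: {-1}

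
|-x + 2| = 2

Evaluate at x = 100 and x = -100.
x = 100: LHS = |-100 + 2| = |-98| = 98; 98 = 2 — FAILS
x = -100: LHS = |-(-100) + 2| = |102| = 102; 102 = 2 — FAILS

Answer: No, fails for both x = 100 and x = -100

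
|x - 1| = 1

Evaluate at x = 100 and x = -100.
x = 100: LHS = |100 - 1| = |99| = 99; 99 = 1 — FAILS
x = -100: LHS = |(-100) - 1| = |-101| = 101; 101 = 1 — FAILS

Answer: No, fails for both x = 100 and x = -100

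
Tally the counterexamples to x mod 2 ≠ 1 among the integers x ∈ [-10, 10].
Counterexamples in [-10, 10]: {-9, -7, -5, -3, -1, 1, 3, 5, 7, 9}.

Counting them gives 10 values.

Answer: 10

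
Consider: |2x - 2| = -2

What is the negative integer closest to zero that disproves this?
Testing negative integers from -1 downward:
x = -1: LHS = |2·(-1) - 2| = |-4| = 4; 4 = -2 — FAILS  ← closest negative counterexample to 0

Answer: x = -1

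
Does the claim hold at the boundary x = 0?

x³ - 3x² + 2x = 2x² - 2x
x = 0: LHS = 0³ - 3·0² + 2·0 = 0, RHS = 2·0² - 2·0 = 0; 0 = 0 — holds

The relation is satisfied at x = 0.

Answer: Yes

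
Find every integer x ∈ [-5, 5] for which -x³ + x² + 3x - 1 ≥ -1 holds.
Holds for: {-5, -4, -3, -2, 0, 1, 2}
Fails for: {-1, 3, 4, 5}

Answer: {-5, -4, -3, -2, 0, 1, 2}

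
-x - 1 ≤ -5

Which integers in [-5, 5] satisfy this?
Holds for: {4, 5}
Fails for: {-5, -4, -3, -2, -1, 0, 1, 2, 3}

Answer: {4, 5}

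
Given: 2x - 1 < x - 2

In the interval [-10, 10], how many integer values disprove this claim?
Counterexamples in [-10, 10]: {-1, 0, 1, 2, 3, 4, 5, 6, 7, 8, 9, 10}.

Counting them gives 12 values.

Answer: 12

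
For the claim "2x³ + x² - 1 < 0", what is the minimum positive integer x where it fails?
Testing positive integers:
x = 1: LHS = 2·1³ + 1² - 1 = 2; 2 < 0 — FAILS  ← smallest positive counterexample

Answer: x = 1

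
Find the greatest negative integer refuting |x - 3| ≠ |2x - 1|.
Testing negative integers from -1 downward:
x = -1: LHS = |(-1) - 3| = |-4| = 4, RHS = |2·(-1) - 1| = |-3| = 3; 4 ≠ 3 — holds
x = -2: LHS = |(-2) - 3| = |-5| = 5, RHS = |2·(-2) - 1| = |-5| = 5; 5 ≠ 5 — FAILS  ← closest negative counterexample to 0

Answer: x = -2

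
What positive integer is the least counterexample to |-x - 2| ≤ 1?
Testing positive integers:
x = 1: LHS = |-1 - 2| = |-3| = 3; 3 ≤ 1 — FAILS  ← smallest positive counterexample

Answer: x = 1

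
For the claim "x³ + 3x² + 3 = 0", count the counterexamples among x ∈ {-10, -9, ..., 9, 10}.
Counterexamples in [-10, 10]: {-10, -9, -8, -7, -6, -5, -4, -3, -2, -1, 0, 1, 2, 3, 4, 5, 6, 7, 8, 9, 10}.

Counting them gives 21 values.

Answer: 21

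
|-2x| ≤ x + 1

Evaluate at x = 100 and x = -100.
x = 100: LHS = |-2·100| = |-200| = 200, RHS = 100 + 1 = 101; 200 ≤ 101 — FAILS
x = -100: LHS = |-2·(-100)| = |200| = 200, RHS = (-100) + 1 = -99; 200 ≤ -99 — FAILS

Answer: No, fails for both x = 100 and x = -100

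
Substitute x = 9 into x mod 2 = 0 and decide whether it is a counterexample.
Substitute x = 9 into the relation:
x = 9: LHS = 9 mod 2 = 1; 1 = 0 — FAILS

Since the claim fails at x = 9, this value is a counterexample.

Answer: Yes, x = 9 is a counterexample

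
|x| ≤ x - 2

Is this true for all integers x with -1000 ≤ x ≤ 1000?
The claim fails at x = 0:
x = 0: LHS = |0| = 0, RHS = 0 - 2 = -2; 0 ≤ -2 — FAILS

Because a single integer refutes it, the statement is false.

Answer: False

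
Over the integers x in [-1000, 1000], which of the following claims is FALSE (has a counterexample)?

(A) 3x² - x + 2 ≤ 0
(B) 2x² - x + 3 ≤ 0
(A) x = 0: LHS = 3·0² - 0 + 2 = 2; 2 ≤ 0 — FAILS
(B) x = 0: LHS = 2·0² - 0 + 3 = 3; 3 ≤ 0 — FAILS

Answer: Both A and B are false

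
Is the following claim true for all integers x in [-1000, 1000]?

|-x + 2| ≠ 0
The claim fails at x = 2:
x = 2: LHS = |-2 + 2| = |0| = 0; 0 ≠ 0 — FAILS

Because a single integer refutes it, the statement is false.

Answer: False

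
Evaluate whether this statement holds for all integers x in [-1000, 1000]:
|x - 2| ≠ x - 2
The claim fails at x = 2:
x = 2: LHS = |2 - 2| = |0| = 0, RHS = 2 - 2 = 0; 0 ≠ 0 — FAILS

Because a single integer refutes it, the statement is false.

Answer: False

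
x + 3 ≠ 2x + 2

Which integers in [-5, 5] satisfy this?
Holds for: {-5, -4, -3, -2, -1, 0, 2, 3, 4, 5}
Fails for: {1}

Answer: {-5, -4, -3, -2, -1, 0, 2, 3, 4, 5}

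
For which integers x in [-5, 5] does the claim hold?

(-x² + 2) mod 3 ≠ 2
Holds for: {-5, -4, -2, -1, 1, 2, 4, 5}
Fails for: {-3, 0, 3}

Answer: {-5, -4, -2, -1, 1, 2, 4, 5}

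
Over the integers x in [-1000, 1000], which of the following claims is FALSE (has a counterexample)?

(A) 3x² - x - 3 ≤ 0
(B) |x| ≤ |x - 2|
(A) x = -1: LHS = 3·(-1)² - (-1) - 3 = 1; 1 ≤ 0 — FAILS
(B) x = 2: LHS = |2| = 2, RHS = |2 - 2| = |0| = 0; 2 ≤ 0 — FAILS

Answer: Both A and B are false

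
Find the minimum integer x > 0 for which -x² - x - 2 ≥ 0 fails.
Testing positive integers:
x = 1: LHS = -1² - 1 - 2 = -4; -4 ≥ 0 — FAILS  ← smallest positive counterexample

Answer: x = 1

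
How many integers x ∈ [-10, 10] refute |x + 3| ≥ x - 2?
Over all integers in [-10, 10], LHS − RHS is smallest at x = 0, where it equals 5:
x = 0: LHS = |0 + 3| = |3| = 3, RHS = 0 - 2 = -2; 3 ≥ -2 — holds
At the ends of the range:
x = -10: LHS = |(-10) + 3| = |-7| = 7, RHS = (-10) - 2 = -12; 7 ≥ -12 — holds
x = 10: LHS = |10 + 3| = |13| = 13, RHS = 10 - 2 = 8; 13 ≥ 8 — holds
Hence LHS − RHS is never negative, i.e. LHS ≥ RHS throughout, so the relation holds for every integer in [-10, 10].

No counterexample appears in that range.

Answer: 0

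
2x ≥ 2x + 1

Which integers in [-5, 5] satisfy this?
Over all integers in [-5, 5], LHS − RHS is largest at x = 0, where it equals -1:
x = 0: LHS = 2·0 = 0, RHS = 2·0 + 1 = 1; 0 ≥ 1 — FAILS
At the ends of the range:
x = -5: LHS = 2·(-5) = -10, RHS = 2·(-5) + 1 = -9; -10 ≥ -9 — FAILS
x = 5: LHS = 2·5 = 10, RHS = 2·5 + 1 = 11; 10 ≥ 11 — FAILS
Hence LHS − RHS is never zero or positive, i.e. LHS < RHS throughout, so the claimed relation (≥) fails for every integer in [-5, 5].

Answer: None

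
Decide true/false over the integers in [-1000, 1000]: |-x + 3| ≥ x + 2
The claim fails at x = 1:
x = 1: LHS = |-1 + 3| = |2| = 2, RHS = 1 + 2 = 3; 2 ≥ 3 — FAILS

Because a single integer refutes it, the statement is false.

Answer: False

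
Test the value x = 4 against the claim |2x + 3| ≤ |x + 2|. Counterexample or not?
Substitute x = 4 into the relation:
x = 4: LHS = |2·4 + 3| = |11| = 11, RHS = |4 + 2| = |6| = 6; 11 ≤ 6 — FAILS

Since the claim fails at x = 4, this value is a counterexample.

Answer: Yes, x = 4 is a counterexample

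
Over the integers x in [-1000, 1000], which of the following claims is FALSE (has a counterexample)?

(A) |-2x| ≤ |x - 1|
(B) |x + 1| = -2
(A) x = 1: LHS = |-2·1| = |-2| = 2, RHS = |1 - 1| = |0| = 0; 2 ≤ 0 — FAILS
(B) x = 0: LHS = |0 + 1| = |1| = 1; 1 = -2 — FAILS

Answer: Both A and B are false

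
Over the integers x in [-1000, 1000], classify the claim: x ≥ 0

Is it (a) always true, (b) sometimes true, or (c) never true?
Holds at x = 0: 0 ≥ 0 — holds
Fails at x = -1: -1 ≥ 0 — FAILS
It is satisfied by some integers in the range but not all.

Answer: Sometimes true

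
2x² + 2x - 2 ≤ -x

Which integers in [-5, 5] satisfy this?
Holds for: {-2, -1, 0}
Fails for: {-5, -4, -3, 1, 2, 3, 4, 5}

Answer: {-2, -1, 0}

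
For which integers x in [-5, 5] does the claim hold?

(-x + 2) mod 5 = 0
Holds for: {-3, 2}
Fails for: {-5, -4, -2, -1, 0, 1, 3, 4, 5}

Answer: {-3, 2}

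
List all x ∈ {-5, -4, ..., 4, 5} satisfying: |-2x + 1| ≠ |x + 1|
Holds for: {-5, -4, -3, -2, -1, 1, 3, 4, 5}
Fails for: {0, 2}

Answer: {-5, -4, -3, -2, -1, 1, 3, 4, 5}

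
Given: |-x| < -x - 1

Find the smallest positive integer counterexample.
Testing positive integers:
x = 1: LHS = |-1| = 1, RHS = -1 - 1 = -2; 1 < -2 — FAILS  ← smallest positive counterexample

Answer: x = 1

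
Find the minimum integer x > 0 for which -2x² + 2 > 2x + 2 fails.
Testing positive integers:
x = 1: LHS = -2·1² + 2 = 0, RHS = 2·1 + 2 = 4; 0 > 4 — FAILS  ← smallest positive counterexample

Answer: x = 1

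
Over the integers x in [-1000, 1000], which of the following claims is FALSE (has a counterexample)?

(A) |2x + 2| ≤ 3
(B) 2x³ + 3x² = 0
(A) x = 1: LHS = |2·1 + 2| = |4| = 4; 4 ≤ 3 — FAILS
(B) x = 1: LHS = 2·1³ + 3·1² = 5; 5 = 0 — FAILS

Answer: Both A and B are false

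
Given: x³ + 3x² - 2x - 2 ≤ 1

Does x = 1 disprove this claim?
Substitute x = 1 into the relation:
x = 1: LHS = 1³ + 3·1² - 2·1 - 2 = 0; 0 ≤ 1 — holds

The claim holds here, so x = 1 is not a counterexample. (A counterexample exists elsewhere, e.g. x = -1.)

Answer: No, x = 1 is not a counterexample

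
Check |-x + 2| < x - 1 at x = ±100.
x = 100: LHS = |-100 + 2| = |-98| = 98, RHS = 100 - 1 = 99; 98 < 99 — holds
x = -100: LHS = |-(-100) + 2| = |102| = 102, RHS = (-100) - 1 = -101; 102 < -101 — FAILS

Answer: Partially: holds for x = 100, fails for x = -100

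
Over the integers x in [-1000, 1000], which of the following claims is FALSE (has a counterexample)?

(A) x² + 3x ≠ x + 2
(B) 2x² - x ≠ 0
(A) Track d = LHS − RHS over the integers in [-1000, 1000]. Equality would need d = 0, but d changes sign only between consecutive integers, jumping over 0:
x = -3: LHS = (-3)² + 3·(-3) = 0, RHS = (-3) + 2 = -1; 0 ≠ -1 — holds  (d = 1)
x = -2: LHS = (-2)² + 3·(-2) = -2, RHS = (-2) + 2 = 0; -2 ≠ 0 — holds  (d = -2)
x = 0: LHS = 0² + 3·0 = 0, RHS = 0 + 2 = 2; 0 ≠ 2 — holds  (d = -2)
x = 1: LHS = 1² + 3·1 = 4, RHS = 1 + 2 = 3; 4 ≠ 3 — holds  (d = 1)
Away from these crossings d keeps a constant sign, and checking every integer in [-1000, 1000] confirms d ≠ 0 throughout. Hence the two sides are never equal, so the relation holds for every integer in [-1000, 1000].

(B) x = 0: LHS = 2·0² - 0 = 0; 0 ≠ 0 — FAILS

Only (B) has a counterexample.

Answer: B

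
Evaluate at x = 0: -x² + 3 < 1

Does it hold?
x = 0: LHS = -0² + 3 = 3; 3 < 1 — FAILS

The relation fails at x = 0, so x = 0 is a counterexample.

Answer: No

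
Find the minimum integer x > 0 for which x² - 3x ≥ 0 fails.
Testing positive integers:
x = 1: LHS = 1² - 3·1 = -2; -2 ≥ 0 — FAILS  ← smallest positive counterexample

Answer: x = 1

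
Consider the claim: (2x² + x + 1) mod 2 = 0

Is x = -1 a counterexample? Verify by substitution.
Substitute x = -1 into the relation:
x = -1: LHS = (2·(-1)² + (-1) + 1) mod 2 = 2 mod 2 = 0; 0 = 0 — holds

The claim holds here, so x = -1 is not a counterexample. (A counterexample exists elsewhere, e.g. x = 0.)

Answer: No, x = -1 is not a counterexample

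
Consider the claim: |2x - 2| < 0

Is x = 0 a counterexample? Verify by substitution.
Substitute x = 0 into the relation:
x = 0: LHS = |2·0 - 2| = |-2| = 2; 2 < 0 — FAILS

Since the claim fails at x = 0, this value is a counterexample.

Answer: Yes, x = 0 is a counterexample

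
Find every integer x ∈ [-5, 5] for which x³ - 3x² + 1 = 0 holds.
Track d = LHS − RHS over the integers in [-5, 5]. Equality would need d = 0, but d changes sign only between consecutive integers, jumping over 0:
x = -1: LHS = (-1)³ - 3·(-1)² + 1 = -3; -3 = 0 — FAILS  (d = -3)
x = 0: LHS = 0³ - 3·0² + 1 = 1; 1 = 0 — FAILS  (d = 1)
x = 0: LHS = 0³ - 3·0² + 1 = 1; 1 = 0 — FAILS  (d = 1)
x = 1: LHS = 1³ - 3·1² + 1 = -1; -1 = 0 — FAILS  (d = -1)
x = 2: LHS = 2³ - 3·2² + 1 = -3; -3 = 0 — FAILS  (d = -3)
x = 3: LHS = 3³ - 3·3² + 1 = 1; 1 = 0 — FAILS  (d = 1)
Away from these crossings d keeps a constant sign, and checking every integer in [-5, 5] confirms d ≠ 0 throughout. Hence the two sides are never equal, so the claimed relation (=) fails for every integer in [-5, 5].

Answer: None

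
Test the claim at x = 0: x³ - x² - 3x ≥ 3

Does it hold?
x = 0: LHS = 0³ - 0² - 3·0 = 0; 0 ≥ 3 — FAILS

The relation fails at x = 0, so x = 0 is a counterexample.

Answer: No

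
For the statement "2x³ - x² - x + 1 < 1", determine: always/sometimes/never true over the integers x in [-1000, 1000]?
Holds at x = -1: LHS = 2·(-1)³ - (-1)² - (-1) + 1 = -1; -1 < 1 — holds
Fails at x = 0: LHS = 2·0³ - 0² - 0 + 1 = 1; 1 < 1 — FAILS
It is satisfied by some integers in the range but not all.

Answer: Sometimes true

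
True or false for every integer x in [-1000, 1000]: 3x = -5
The claim fails at x = 0:
x = 0: LHS = 3·0 = 0; 0 = -5 — FAILS

Because a single integer refutes it, the statement is false.

Answer: False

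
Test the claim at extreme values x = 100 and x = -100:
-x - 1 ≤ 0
x = 100: LHS = -100 - 1 = -101; -101 ≤ 0 — holds
x = -100: LHS = -(-100) - 1 = 99; 99 ≤ 0 — FAILS

Answer: Partially: holds for x = 100, fails for x = -100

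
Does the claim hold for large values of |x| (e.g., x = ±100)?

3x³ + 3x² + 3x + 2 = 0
x = 100: LHS = 3·100³ + 3·100² + 3·100 + 2 = 3030302; 3030302 = 0 — FAILS
x = -100: LHS = 3·(-100)³ + 3·(-100)² + 3·(-100) + 2 = -2970298; -2970298 = 0 — FAILS

Answer: No, fails for both x = 100 and x = -100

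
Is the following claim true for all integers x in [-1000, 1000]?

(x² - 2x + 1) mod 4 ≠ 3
For a polynomial with integer coefficients, its value mod 4 depends only on x mod 4, so it suffices to check one representative of each residue class, x = 0, 1, 2, 3:
x = 0: LHS = (0² - 2·0 + 1) mod 4 = 1 mod 4 = 1; 1 ≠ 3 — holds
x = 1: LHS = (1² - 2·1 + 1) mod 4 = 0 mod 4 = 0; 0 ≠ 3 — holds
x = 2: LHS = (2² - 2·2 + 1) mod 4 = 1 mod 4 = 1; 1 ≠ 3 — holds
x = 3: LHS = (3² - 2·3 + 1) mod 4 = 4 mod 4 = 0; 0 ≠ 3 — holds
The relation holds in every residue class, so the relation holds for every integer in [-1000, 1000].

No counterexample exists.

Answer: True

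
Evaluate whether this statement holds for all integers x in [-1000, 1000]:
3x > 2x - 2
The claim fails at x = -2:
x = -2: LHS = 3·(-2) = -6, RHS = 2·(-2) - 2 = -6; -6 > -6 — FAILS

Because a single integer refutes it, the statement is false.

Answer: False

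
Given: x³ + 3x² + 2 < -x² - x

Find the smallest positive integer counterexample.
Testing positive integers:
x = 1: LHS = 1³ + 3·1² + 2 = 6, RHS = -1² - 1 = -2; 6 < -2 — FAILS  ← smallest positive counterexample

Answer: x = 1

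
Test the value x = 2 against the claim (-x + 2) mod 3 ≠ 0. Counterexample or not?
Substitute x = 2 into the relation:
x = 2: LHS = (-2 + 2) mod 3 = 0 mod 3 = 0; 0 ≠ 0 — FAILS

Since the claim fails at x = 2, this value is a counterexample.

Answer: Yes, x = 2 is a counterexample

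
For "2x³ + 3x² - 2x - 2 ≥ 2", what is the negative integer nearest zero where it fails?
Testing negative integers from -1 downward:
x = -1: LHS = 2·(-1)³ + 3·(-1)² - 2·(-1) - 2 = 1; 1 ≥ 2 — FAILS  ← closest negative counterexample to 0

Answer: x = -1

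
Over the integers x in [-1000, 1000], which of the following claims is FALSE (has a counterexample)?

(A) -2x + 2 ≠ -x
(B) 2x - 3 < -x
(A) x = 2: LHS = -2·2 + 2 = -2; -2 ≠ -2 — FAILS
(B) x = 1: LHS = 2·1 - 3 = -1; -1 < -1 — FAILS

Answer: Both A and B are false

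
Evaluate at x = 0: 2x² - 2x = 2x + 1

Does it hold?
x = 0: LHS = 2·0² - 2·0 = 0, RHS = 2·0 + 1 = 1; 0 = 1 — FAILS

The relation fails at x = 0, so x = 0 is a counterexample.

Answer: No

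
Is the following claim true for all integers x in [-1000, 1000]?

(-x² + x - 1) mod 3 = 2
The claim fails at x = -1:
x = -1: LHS = (-(-1)² + (-1) - 1) mod 3 = (-3) mod 3 = 0; 0 = 2 — FAILS

Because a single integer refutes it, the statement is false.

Answer: False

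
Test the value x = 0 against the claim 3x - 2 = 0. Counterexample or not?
Substitute x = 0 into the relation:
x = 0: LHS = 3·0 - 2 = -2; -2 = 0 — FAILS

Since the claim fails at x = 0, this value is a counterexample.

Answer: Yes, x = 0 is a counterexample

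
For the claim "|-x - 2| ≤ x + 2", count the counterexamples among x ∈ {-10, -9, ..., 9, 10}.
Counterexamples in [-10, 10]: {-10, -9, -8, -7, -6, -5, -4, -3}.

Counting them gives 8 values.

Answer: 8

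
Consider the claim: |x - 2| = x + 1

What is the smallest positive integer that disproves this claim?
Testing positive integers:
x = 1: LHS = |1 - 2| = |-1| = 1, RHS = 1 + 1 = 2; 1 = 2 — FAILS  ← smallest positive counterexample

Answer: x = 1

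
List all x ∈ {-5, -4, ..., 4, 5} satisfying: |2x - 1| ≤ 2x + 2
Holds for: {0, 1, 2, 3, 4, 5}
Fails for: {-5, -4, -3, -2, -1}

Answer: {0, 1, 2, 3, 4, 5}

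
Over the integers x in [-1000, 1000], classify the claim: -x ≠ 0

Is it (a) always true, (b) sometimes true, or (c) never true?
Holds at x = 1: -1 ≠ 0 — holds
Fails at x = 0: LHS = -0 = 0; 0 ≠ 0 — FAILS
It is satisfied by some integers in the range but not all.

Answer: Sometimes true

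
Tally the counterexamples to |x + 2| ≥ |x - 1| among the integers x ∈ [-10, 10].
Counterexamples in [-10, 10]: {-10, -9, -8, -7, -6, -5, -4, -3, -2, -1}.

Counting them gives 10 values.

Answer: 10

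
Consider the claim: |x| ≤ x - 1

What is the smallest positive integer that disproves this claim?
Testing positive integers:
x = 1: LHS = |1| = 1, RHS = 1 - 1 = 0; 1 ≤ 0 — FAILS  ← smallest positive counterexample

Answer: x = 1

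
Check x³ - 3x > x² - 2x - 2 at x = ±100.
x = 100: LHS = 100³ - 3·100 = 999700, RHS = 100² - 2·100 - 2 = 9798; 999700 > 9798 — holds
x = -100: LHS = (-100)³ - 3·(-100) = -999700, RHS = (-100)² - 2·(-100) - 2 = 10198; -999700 > 10198 — FAILS

Answer: Partially: holds for x = 100, fails for x = -100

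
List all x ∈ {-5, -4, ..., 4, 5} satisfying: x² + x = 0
Holds for: {-1, 0}
Fails for: {-5, -4, -3, -2, 1, 2, 3, 4, 5}

Answer: {-1, 0}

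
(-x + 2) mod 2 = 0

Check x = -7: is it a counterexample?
Substitute x = -7 into the relation:
x = -7: LHS = (-(-7) + 2) mod 2 = 9 mod 2 = 1; 1 = 0 — FAILS

Since the claim fails at x = -7, this value is a counterexample.

Answer: Yes, x = -7 is a counterexample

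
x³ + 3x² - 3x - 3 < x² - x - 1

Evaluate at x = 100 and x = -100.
x = 100: LHS = 100³ + 3·100² - 3·100 - 3 = 1029697, RHS = 100² - 100 - 1 = 9899; 1029697 < 9899 — FAILS
x = -100: LHS = (-100)³ + 3·(-100)² - 3·(-100) - 3 = -969703, RHS = (-100)² - (-100) - 1 = 10099; -969703 < 10099 — holds

Answer: Partially: fails for x = 100, holds for x = -100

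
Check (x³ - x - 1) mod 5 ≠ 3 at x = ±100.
x = 100: LHS = (100³ - 100 - 1) mod 5 = 999899 mod 5 = 4; 4 ≠ 3 — holds
x = -100: LHS = ((-100)³ - (-100) - 1) mod 5 = (-999901) mod 5 = 4; 4 ≠ 3 — holds

Answer: Yes, holds for both x = 100 and x = -100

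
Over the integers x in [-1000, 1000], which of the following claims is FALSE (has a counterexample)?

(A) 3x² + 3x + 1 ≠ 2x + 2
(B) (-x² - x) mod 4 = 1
(A) Track d = LHS − RHS over the integers in [-1000, 1000]. Equality would need d = 0, but d changes sign only between consecutive integers, jumping over 0:
x = -1: LHS = 3·(-1)² + 3·(-1) + 1 = 1, RHS = 2·(-1) + 2 = 0; 1 ≠ 0 — holds  (d = 1)
x = 0: LHS = 3·0² + 3·0 + 1 = 1, RHS = 2·0 + 2 = 2; 1 ≠ 2 — holds  (d = -1)
x = 0: LHS = 3·0² + 3·0 + 1 = 1, RHS = 2·0 + 2 = 2; 1 ≠ 2 — holds  (d = -1)
x = 1: LHS = 3·1² + 3·1 + 1 = 7, RHS = 2·1 + 2 = 4; 7 ≠ 4 — holds  (d = 3)
Away from these crossings d keeps a constant sign, and checking every integer in [-1000, 1000] confirms d ≠ 0 throughout. Hence the two sides are never equal, so the relation holds for every integer in [-1000, 1000].

(B) x = 0: LHS = (-0² - 0) mod 4 = 0 mod 4 = 0; 0 = 1 — FAILS

Only (B) has a counterexample.

Answer: B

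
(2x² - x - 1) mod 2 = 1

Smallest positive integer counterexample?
Testing positive integers:
x = 1: LHS = (2·1² - 1 - 1) mod 2 = 0 mod 2 = 0; 0 = 1 — FAILS  ← smallest positive counterexample

Answer: x = 1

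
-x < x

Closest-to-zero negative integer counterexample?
Testing negative integers from -1 downward:
x = -1: LHS = -(-1) = 1; 1 < -1 — FAILS  ← closest negative counterexample to 0

Answer: x = -1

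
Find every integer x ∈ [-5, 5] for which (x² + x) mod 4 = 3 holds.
For a polynomial with integer coefficients, its value mod 4 depends only on x mod 4, so it suffices to check one representative of each residue class, x = 0, 1, 2, 3:
x = 0: LHS = (0² + 0) mod 4 = 0 mod 4 = 0; 0 = 3 — FAILS
x = 1: LHS = (1² + 1) mod 4 = 2 mod 4 = 2; 2 = 3 — FAILS
x = 2: LHS = (2² + 2) mod 4 = 6 mod 4 = 2; 2 = 3 — FAILS
x = 3: LHS = (3² + 3) mod 4 = 12 mod 4 = 0; 0 = 3 — FAILS
The relation fails in every residue class, so the claimed relation (=) fails for every integer in [-5, 5].

Answer: None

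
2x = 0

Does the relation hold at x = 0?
x = 0: LHS = 2·0 = 0; 0 = 0 — holds

The relation is satisfied at x = 0.

Answer: Yes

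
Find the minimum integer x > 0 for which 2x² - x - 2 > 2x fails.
Testing positive integers:
x = 1: LHS = 2·1² - 1 - 2 = -1, RHS = 2·1 = 2; -1 > 2 — FAILS  ← smallest positive counterexample

Answer: x = 1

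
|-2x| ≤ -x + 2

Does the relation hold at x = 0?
x = 0: LHS = |-2·0| = |0| = 0, RHS = -0 + 2 = 2; 0 ≤ 2 — holds

The relation is satisfied at x = 0.

Answer: Yes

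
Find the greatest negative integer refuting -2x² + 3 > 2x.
Testing negative integers from -1 downward:
x = -1: LHS = -2·(-1)² + 3 = 1, RHS = 2·(-1) = -2; 1 > -2 — holds
x = -2: LHS = -2·(-2)² + 3 = -5, RHS = 2·(-2) = -4; -5 > -4 — FAILS  ← closest negative counterexample to 0

Answer: x = -2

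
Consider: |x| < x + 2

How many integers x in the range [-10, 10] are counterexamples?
Counterexamples in [-10, 10]: {-10, -9, -8, -7, -6, -5, -4, -3, -2, -1}.

Counting them gives 10 values.

Answer: 10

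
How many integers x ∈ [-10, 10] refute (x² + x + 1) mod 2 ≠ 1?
Counterexamples in [-10, 10]: {-10, -9, -8, -7, -6, -5, -4, -3, -2, -1, 0, 1, 2, 3, 4, 5, 6, 7, 8, 9, 10}.

Counting them gives 21 values.

Answer: 21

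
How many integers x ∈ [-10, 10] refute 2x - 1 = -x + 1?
Counterexamples in [-10, 10]: {-10, -9, -8, -7, -6, -5, -4, -3, -2, -1, 0, 1, 2, 3, 4, 5, 6, 7, 8, 9, 10}.

Counting them gives 21 values.

Answer: 21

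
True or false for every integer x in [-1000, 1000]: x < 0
The claim fails at x = 0:
x = 0: 0 < 0 — FAILS

Because a single integer refutes it, the statement is false.

Answer: False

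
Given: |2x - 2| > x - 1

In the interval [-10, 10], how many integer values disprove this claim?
Counterexamples in [-10, 10]: {1}.

Counting them gives 1 values.

Answer: 1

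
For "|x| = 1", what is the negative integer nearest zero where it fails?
Testing negative integers from -1 downward:
x = -1: LHS = |-1| = 1; 1 = 1 — holds
x = -2: LHS = |-2| = 2; 2 = 1 — FAILS  ← closest negative counterexample to 0

Answer: x = -2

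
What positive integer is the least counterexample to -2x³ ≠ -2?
Testing positive integers:
x = 1: LHS = -2·1³ = -2; -2 ≠ -2 — FAILS  ← smallest positive counterexample

Answer: x = 1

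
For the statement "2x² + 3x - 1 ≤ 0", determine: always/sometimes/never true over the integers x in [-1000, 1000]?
Holds at x = 0: LHS = 2·0² + 3·0 - 1 = -1; -1 ≤ 0 — holds
Fails at x = 1: LHS = 2·1² + 3·1 - 1 = 4; 4 ≤ 0 — FAILS
It is satisfied by some integers in the range but not all.

Answer: Sometimes true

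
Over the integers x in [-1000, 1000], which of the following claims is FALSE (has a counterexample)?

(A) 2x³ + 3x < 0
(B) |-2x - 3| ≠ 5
(A) x = 0: LHS = 2·0³ + 3·0 = 0; 0 < 0 — FAILS
(B) x = 1: LHS = |-2·1 - 3| = |-5| = 5; 5 ≠ 5 — FAILS

Answer: Both A and B are false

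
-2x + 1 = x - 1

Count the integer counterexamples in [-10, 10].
Counterexamples in [-10, 10]: {-10, -9, -8, -7, -6, -5, -4, -3, -2, -1, 0, 1, 2, 3, 4, 5, 6, 7, 8, 9, 10}.

Counting them gives 21 values.

Answer: 21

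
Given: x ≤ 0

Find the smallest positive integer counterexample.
Testing positive integers:
x = 1: 1 ≤ 0 — FAILS  ← smallest positive counterexample

Answer: x = 1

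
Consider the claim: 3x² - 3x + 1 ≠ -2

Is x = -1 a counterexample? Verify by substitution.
Substitute x = -1 into the relation:
x = -1: LHS = 3·(-1)² - 3·(-1) + 1 = 7; 7 ≠ -2 — holds

The relation holds at x = -1, so it is not a counterexample.

Answer: No, x = -1 is not a counterexample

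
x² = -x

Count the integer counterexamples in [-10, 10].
Counterexamples in [-10, 10]: {-10, -9, -8, -7, -6, -5, -4, -3, -2, 1, 2, 3, 4, 5, 6, 7, 8, 9, 10}.

Counting them gives 19 values.

Answer: 19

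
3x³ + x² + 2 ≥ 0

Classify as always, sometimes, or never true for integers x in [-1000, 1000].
Holds at x = 0: LHS = 3·0³ + 0² + 2 = 2; 2 ≥ 0 — holds
Fails at x = -2: LHS = 3·(-2)³ + (-2)² + 2 = -18; -18 ≥ 0 — FAILS
It is satisfied by some integers in the range but not all.

Answer: Sometimes true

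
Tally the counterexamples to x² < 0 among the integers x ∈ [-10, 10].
Counterexamples in [-10, 10]: {-10, -9, -8, -7, -6, -5, -4, -3, -2, -1, 0, 1, 2, 3, 4, 5, 6, 7, 8, 9, 10}.

Counting them gives 21 values.

Answer: 21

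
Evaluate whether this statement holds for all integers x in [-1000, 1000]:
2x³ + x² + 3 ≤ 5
The claim fails at x = 1:
x = 1: LHS = 2·1³ + 1² + 3 = 6; 6 ≤ 5 — FAILS

Because a single integer refutes it, the statement is false.

Answer: False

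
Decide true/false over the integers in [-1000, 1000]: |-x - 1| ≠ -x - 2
Over all integers in [-1000, 1000], LHS − RHS is always positive; it is smallest at x = -1, where it equals 1:
x = -1: LHS = |-(-1) - 1| = |0| = 0, RHS = -(-1) - 2 = -1; 0 ≠ -1 — holds
At the ends of the range:
x = -1000: LHS = |-(-1000) - 1| = |999| = 999, RHS = -(-1000) - 2 = 998; 999 ≠ 998 — holds
x = 1000: LHS = |-1000 - 1| = |-1001| = 1001, RHS = -1000 - 2 = -1002; 1001 ≠ -1002 — holds
Hence LHS − RHS is never 0, i.e. the two sides are never equal, so the relation holds for every integer in [-1000, 1000].

No counterexample exists.

Answer: True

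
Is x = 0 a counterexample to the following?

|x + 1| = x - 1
Substitute x = 0 into the relation:
x = 0: LHS = |0 + 1| = |1| = 1, RHS = 0 - 1 = -1; 1 = -1 — FAILS

Since the claim fails at x = 0, this value is a counterexample.

Answer: Yes, x = 0 is a counterexample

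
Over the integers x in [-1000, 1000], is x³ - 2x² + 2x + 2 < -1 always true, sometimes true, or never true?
Holds at x = -1: LHS = (-1)³ - 2·(-1)² + 2·(-1) + 2 = -3; -3 < -1 — holds
Fails at x = 0: LHS = 0³ - 2·0² + 2·0 + 2 = 2; 2 < -1 — FAILS
It is satisfied by some integers in the range but not all.

Answer: Sometimes true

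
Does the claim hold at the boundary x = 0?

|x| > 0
x = 0: LHS = |0| = 0; 0 > 0 — FAILS

The relation fails at x = 0, so x = 0 is a counterexample.

Answer: No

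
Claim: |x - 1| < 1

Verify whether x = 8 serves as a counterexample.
Substitute x = 8 into the relation:
x = 8: LHS = |8 - 1| = |7| = 7; 7 < 1 — FAILS

Since the claim fails at x = 8, this value is a counterexample.

Answer: Yes, x = 8 is a counterexample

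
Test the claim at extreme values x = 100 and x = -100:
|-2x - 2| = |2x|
x = 100: LHS = |-2·100 - 2| = |-202| = 202, RHS = |2·100| = |200| = 200; 202 = 200 — FAILS
x = -100: LHS = |-2·(-100) - 2| = |198| = 198, RHS = |2·(-100)| = |-200| = 200; 198 = 200 — FAILS

Answer: No, fails for both x = 100 and x = -100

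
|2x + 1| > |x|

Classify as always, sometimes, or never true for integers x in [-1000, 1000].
Holds at x = 0: LHS = |2·0 + 1| = |1| = 1, RHS = |0| = 0; 1 > 0 — holds
Fails at x = -1: LHS = |2·(-1) + 1| = |-1| = 1, RHS = |-1| = 1; 1 > 1 — FAILS
It is satisfied by some integers in the range but not all.

Answer: Sometimes true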